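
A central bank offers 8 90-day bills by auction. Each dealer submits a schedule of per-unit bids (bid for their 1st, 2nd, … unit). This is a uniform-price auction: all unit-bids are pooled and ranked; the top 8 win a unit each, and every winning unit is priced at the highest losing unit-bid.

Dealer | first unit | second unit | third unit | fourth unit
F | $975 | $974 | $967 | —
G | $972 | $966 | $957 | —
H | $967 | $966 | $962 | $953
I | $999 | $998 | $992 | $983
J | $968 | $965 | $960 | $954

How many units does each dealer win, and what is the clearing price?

Pooled unit-bids ranked (top 8): 999 (I-1), 998 (I-2), 992 (I-3), 983 (I-4), 975 (F-1), 974 (F-2), 972 (G-1), 968 (J-1)
First bid not allocated: $967.
Allocation: F 2, G 1, I 4, J 1.

F 2, G 1, I 4, J 1; clearing price $967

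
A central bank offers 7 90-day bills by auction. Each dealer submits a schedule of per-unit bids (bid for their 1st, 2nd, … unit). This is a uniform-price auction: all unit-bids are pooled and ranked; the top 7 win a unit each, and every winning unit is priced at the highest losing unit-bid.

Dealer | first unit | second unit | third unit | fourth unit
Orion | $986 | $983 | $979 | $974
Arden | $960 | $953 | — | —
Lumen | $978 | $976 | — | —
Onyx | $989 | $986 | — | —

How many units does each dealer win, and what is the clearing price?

Lumen 2, Onyx 2, Orion 3; clearing price $974

All unit-bids, highest first — top 7: 989 (Onyx-1), 986 (Orion-1), 986 (Onyx-2), 983 (Orion-2), 979 (Orion-3), 978 (Lumen-1), 976 (Lumen-2)
The (k+1)-th unit-bid is $974.
Allocation: Lumen 2, Onyx 2, Orion 3.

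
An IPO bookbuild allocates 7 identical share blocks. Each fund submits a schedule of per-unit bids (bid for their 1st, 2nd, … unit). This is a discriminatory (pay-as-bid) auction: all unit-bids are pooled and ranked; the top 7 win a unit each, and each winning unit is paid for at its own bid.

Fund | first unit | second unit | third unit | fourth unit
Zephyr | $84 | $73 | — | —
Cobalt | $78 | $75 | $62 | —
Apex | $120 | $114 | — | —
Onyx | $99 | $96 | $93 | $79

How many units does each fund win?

Pooled unit-bids ranked (top 7): 120 (Apex-1), 114 (Apex-2), 99 (Onyx-1), 96 (Onyx-2), 93 (Onyx-3), 84 (Zephyr-1), 79 (Onyx-4)
Next rejected bid: $78 (not a price — pay-as-bid).
Allocation: Apex 2, Onyx 4, Zephyr 1.

Apex 2, Onyx 4, Zephyr 1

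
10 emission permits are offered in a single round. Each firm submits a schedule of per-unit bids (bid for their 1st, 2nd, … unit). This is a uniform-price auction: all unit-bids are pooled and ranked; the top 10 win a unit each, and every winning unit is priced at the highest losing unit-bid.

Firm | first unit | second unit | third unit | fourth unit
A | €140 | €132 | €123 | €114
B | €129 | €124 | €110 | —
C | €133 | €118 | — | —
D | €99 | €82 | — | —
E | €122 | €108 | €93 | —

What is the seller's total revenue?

Merging the schedules and taking the best 10: 140 (A-1), 133 (C-1), 132 (A-2), 129 (B-1), 124 (B-2), 123 (A-3), 122 (E-1), 118 (C-2), 114 (A-4), 110 (B-3)
Highest rejected unit-bid = €108.
Allocation: A 4, B 3, C 2, E 1. Every unit priced at €108.
Revenue = 10 × 108 = €1,080.

Total revenue: €1,080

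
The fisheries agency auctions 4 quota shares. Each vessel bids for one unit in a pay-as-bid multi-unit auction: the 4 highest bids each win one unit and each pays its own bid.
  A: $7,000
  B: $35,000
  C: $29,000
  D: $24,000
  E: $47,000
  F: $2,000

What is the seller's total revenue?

Bids ranked high→low: 47,000 (E), 35,000 (B), 29,000 (C), 24,000 (D), 7,000 (A), 2,000 (F)
The 4 highest are E, B, C, D.
Total revenue = 47,000 + 35,000 + 29,000 + 24,000 = $135,000.

Total revenue: $135,000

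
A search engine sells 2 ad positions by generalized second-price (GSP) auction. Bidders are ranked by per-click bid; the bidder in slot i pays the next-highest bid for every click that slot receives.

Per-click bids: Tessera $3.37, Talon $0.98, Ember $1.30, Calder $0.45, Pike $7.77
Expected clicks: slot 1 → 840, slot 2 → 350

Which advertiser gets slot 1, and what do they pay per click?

Sorting advertisers: $7.77 (Pike) > $3.37 (Tessera) > $1.30 (Ember) > …
Slot 1 goes to the first-ranked bidder, Pike, who pays the next bid down: $3.37/click.

Pike; $3.37 per click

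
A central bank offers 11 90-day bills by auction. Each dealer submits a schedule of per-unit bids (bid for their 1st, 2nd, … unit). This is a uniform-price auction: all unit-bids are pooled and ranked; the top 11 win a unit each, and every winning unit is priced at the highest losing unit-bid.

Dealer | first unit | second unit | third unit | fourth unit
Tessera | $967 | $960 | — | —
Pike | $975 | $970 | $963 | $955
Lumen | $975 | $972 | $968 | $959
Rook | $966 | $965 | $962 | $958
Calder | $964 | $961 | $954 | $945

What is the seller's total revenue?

All unit-bids, highest first — top 11: 975 (Pike-1), 975 (Lumen-1), 972 (Lumen-2), 970 (Pike-2), 968 (Lumen-3), 967 (Tessera-1), 966 (Rook-1), 965 (Rook-2), 964 (Calder-1), 963 (Pike-3), 962 (Rook-3)
First bid not allocated: $961.
Allocation: Calder 1, Lumen 3, Pike 3, Rook 3, Tessera 1. Every unit priced at $961.
Revenue = 11 × 961 = $10,571.

Total revenue: $10,571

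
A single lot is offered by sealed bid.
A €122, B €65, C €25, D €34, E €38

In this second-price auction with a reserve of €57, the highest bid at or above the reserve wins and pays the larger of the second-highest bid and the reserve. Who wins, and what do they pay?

Sorting bids: 122 (A) > 65 (B) > 38 (E) > 34 (D) > 25 (C)
A has the top bid at or above the reserve (€122).
Second-highest bid €65 exceeds the reserve €57 → payment €65.

A pays €65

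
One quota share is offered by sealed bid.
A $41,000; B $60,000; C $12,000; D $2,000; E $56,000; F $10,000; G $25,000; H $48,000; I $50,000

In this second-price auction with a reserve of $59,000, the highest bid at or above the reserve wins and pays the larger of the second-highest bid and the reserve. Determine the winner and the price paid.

Second-price auction with a reserve of $59,000: the highest bid at or above the reserve wins and pays the larger of the second-highest bid and the reserve.
Bids in order: 60,000 (B) > 56,000 (E) > 50,000 (I) > 48,000 (H) > 41,000 (A) > 25,000 (G) > …
B has the top bid at or above the reserve ($60,000).
Second-highest bid $56,000 is below the reserve $59,000, so the reserve binds → payment $59,000.

B pays $59,000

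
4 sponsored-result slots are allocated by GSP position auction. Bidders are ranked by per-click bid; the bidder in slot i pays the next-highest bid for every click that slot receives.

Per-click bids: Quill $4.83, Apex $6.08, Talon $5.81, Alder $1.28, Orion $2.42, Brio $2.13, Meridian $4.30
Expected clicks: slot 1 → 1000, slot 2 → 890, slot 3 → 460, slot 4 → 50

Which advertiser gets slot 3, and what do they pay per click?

Quill; $4.30 per click

Ranked by bid: $6.08 (Apex) > $5.81 (Talon) > $4.83 (Quill) > $4.30 (Meridian) > $2.42 (Orion) > …
Slot 3 goes to the third-ranked bidder, Quill, who pays the next bid down: $4.30/click.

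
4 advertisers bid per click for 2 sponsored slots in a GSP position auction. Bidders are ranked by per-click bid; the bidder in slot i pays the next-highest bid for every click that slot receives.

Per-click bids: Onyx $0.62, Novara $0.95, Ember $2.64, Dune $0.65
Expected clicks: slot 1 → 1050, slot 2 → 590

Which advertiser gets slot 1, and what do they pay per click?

Ember; $0.95 per click

Ranked by bid: $2.64 (Ember) > $0.95 (Novara) > $0.65 (Dune) > …
Slot 1 goes to the first-ranked bidder, Ember, who pays the next bid down: $0.95/click.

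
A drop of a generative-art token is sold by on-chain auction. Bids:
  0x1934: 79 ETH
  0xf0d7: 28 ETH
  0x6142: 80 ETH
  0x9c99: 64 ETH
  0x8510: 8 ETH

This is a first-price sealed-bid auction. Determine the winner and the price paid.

0x6142 pays 80 ETH

Rule: the highest bidder wins and pays their own bid.
Bids in order: 80 (0x6142) > 79 (0x1934) > 64 (0x9c99) > 28 (0xf0d7) > 8 (0x8510)
0x6142 is highest → pays own bid, 80 ETH.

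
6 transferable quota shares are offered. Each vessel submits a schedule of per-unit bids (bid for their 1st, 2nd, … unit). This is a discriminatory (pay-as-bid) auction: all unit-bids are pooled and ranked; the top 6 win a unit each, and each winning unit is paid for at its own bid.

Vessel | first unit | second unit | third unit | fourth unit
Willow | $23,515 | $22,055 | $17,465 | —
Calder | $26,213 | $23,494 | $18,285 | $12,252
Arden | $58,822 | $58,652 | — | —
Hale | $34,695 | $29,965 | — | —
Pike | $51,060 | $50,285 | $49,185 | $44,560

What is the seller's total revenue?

Total revenue: $312,564

Merging the schedules and taking the best 6: 58,822 (Arden-1), 58,652 (Arden-2), 51,060 (Pike-1), 50,285 (Pike-2), 49,185 (Pike-3), 44,560 (Pike-4)
Next rejected bid: $34,695 (not a price — pay-as-bid).
Each winning unit pays its own bid.
Revenue = 58,822 + 58,652 + 51,060 + 50,285 + 49,185 + 44,560 = $312,564.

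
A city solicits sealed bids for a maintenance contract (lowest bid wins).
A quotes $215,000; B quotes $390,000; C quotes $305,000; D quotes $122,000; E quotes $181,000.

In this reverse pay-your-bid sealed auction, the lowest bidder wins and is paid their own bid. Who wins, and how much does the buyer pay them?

D is paid $122,000

Bids ranked: 122,000 (D) < 181,000 (E) < 215,000 (A) < 305,000 (C) < 390,000 (B)
D is lowest → is paid own bid, $122,000.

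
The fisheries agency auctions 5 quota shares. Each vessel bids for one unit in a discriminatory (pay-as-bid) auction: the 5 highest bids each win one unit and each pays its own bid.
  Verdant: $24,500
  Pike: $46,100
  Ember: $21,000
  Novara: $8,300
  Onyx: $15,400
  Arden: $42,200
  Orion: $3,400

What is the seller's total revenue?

Total revenue: $149,200

Bids ranked high→low: 46,100 (Pike), 42,200 (Arden), 24,500 (Verdant), 21,000 (Ember), 15,400 (Onyx), 8,300 (Novara), 3,400 (Orion)
Top 5: Pike, Arden, Verdant, Ember, Onyx.
Total revenue = 46,100 + 42,200 + 24,500 + 21,000 + 15,400 = $149,200.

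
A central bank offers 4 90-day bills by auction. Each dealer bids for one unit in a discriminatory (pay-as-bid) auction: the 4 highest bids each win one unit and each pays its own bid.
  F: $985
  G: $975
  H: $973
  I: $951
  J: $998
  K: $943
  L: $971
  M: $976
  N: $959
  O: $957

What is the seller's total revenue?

Ordering the bids: 998 (J), 985 (F), 976 (M), 975 (G), 973 (H), 971 (L), …
Top 4: J, F, M, G.
Total revenue = 998 + 985 + 976 + 975 = $3,934.

Total revenue: $3,934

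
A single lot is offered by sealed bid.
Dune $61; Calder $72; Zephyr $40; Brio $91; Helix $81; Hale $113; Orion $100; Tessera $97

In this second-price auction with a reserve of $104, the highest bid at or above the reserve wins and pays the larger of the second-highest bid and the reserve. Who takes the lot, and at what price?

Sorting bids: 113 (Hale) > 100 (Orion) > 97 (Tessera) > 91 (Brio) > 81 (Helix) > 72 (Calder) > …
Highest eligible bid: Hale at $113.
max(second-highest $100, reserve $104) = $104.

Hale pays $104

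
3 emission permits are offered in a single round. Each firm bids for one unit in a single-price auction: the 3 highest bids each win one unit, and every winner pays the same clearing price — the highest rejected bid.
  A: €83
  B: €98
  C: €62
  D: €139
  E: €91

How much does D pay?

Sorting: 139 (D), 98 (B), 91 (E), 83 (A), 62 (C)
Winners (3 units): D, B, E.
First losing bid is A's €83, which sets the uniform price.
D wins → pays €83.

D pays €83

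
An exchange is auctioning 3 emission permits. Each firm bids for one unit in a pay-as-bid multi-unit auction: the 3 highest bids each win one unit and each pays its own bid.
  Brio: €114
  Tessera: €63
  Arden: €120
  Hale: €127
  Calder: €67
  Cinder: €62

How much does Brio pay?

Brio pays €114

Bids ranked high→low: 127 (Hale), 120 (Arden), 114 (Brio), 67 (Calder), 63 (Tessera), …
Winners (3 units): Hale, Arden, Brio.
Brio wins → own bid €114.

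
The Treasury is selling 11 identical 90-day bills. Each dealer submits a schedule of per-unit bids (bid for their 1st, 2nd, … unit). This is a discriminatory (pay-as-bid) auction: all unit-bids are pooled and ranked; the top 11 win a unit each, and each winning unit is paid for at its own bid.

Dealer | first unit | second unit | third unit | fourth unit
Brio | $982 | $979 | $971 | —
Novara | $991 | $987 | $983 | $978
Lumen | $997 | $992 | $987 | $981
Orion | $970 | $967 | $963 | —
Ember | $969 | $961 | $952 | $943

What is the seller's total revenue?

Total revenue: $10,828

All unit-bids, highest first — top 11: 997 (Lumen-1), 992 (Lumen-2), 991 (Novara-1), 987 (Novara-2), 987 (Lumen-3), 983 (Novara-3), 982 (Brio-1), 981 (Lumen-4), 979 (Brio-2), 978 (Novara-4), 971 (Brio-3)
Next rejected bid: $970 (not a price — pay-as-bid).
Each winning unit pays its own bid.
Revenue = 997 + 992 + 991 + 987 + 987 + 983 + 982 + 981 + 979 + 978 + 971 = $10,828.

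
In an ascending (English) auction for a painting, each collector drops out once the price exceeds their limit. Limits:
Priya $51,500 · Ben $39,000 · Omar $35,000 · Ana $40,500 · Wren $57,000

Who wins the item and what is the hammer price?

Rule: the price rises until one bidder remains; the winner pays the price at which the last rival dropped out.
Limits ranked: 57,000 (Wren) > 51,500 (Priya) > 40,500 (Ana) > 39,000 (Ben) > 35,000 (Omar)
Priya is the last rival to drop out, at $51,500; Wren remains and wins at that price.

Wren wins at $51,500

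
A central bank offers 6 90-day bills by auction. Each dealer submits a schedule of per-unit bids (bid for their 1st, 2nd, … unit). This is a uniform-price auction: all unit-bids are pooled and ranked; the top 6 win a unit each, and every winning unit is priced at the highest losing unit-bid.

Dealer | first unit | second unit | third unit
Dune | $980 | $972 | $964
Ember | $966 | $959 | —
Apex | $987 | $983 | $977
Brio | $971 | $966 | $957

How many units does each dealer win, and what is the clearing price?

All unit-bids, highest first — top 6: 987 (Apex-1), 983 (Apex-2), 980 (Dune-1), 977 (Apex-3), 972 (Dune-2), 971 (Brio-1)
Highest rejected unit-bid = $966.
Allocation: Apex 3, Brio 1, Dune 2.

Apex 3, Brio 1, Dune 2; clearing price $966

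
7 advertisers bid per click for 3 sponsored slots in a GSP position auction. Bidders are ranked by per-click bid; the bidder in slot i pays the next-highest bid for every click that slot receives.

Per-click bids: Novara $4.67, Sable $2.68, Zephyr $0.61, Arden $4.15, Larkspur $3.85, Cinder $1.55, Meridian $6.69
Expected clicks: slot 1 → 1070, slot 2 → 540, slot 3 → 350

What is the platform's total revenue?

Ranked by bid: $6.69 (Meridian) > $4.67 (Novara) > $4.15 (Arden) > $3.85 (Larkspur) > …
Slot 1: Meridian pays $4.67 × 1070 = $4996.90
Slot 2: Novara pays $4.15 × 540 = $2241.00
Slot 3: Arden pays $3.85 × 350 = $1347.50
Total = $8585.40

Total revenue: $8585.40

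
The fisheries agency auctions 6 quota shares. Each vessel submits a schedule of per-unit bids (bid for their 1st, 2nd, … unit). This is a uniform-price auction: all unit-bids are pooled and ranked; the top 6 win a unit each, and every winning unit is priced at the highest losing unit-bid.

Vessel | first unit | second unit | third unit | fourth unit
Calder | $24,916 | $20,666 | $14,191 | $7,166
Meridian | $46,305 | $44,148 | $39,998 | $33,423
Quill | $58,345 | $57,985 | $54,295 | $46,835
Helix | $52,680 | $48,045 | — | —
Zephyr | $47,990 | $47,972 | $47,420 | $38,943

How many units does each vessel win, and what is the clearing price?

All unit-bids, highest first — top 6: 58,345 (Quill-1), 57,985 (Quill-2), 54,295 (Quill-3), 52,680 (Helix-1), 48,045 (Helix-2), 47,990 (Zephyr-1)
First bid not allocated: $47,972.
Allocation: Helix 2, Quill 3, Zephyr 1.

Helix 2, Quill 3, Zephyr 1; clearing price $47,972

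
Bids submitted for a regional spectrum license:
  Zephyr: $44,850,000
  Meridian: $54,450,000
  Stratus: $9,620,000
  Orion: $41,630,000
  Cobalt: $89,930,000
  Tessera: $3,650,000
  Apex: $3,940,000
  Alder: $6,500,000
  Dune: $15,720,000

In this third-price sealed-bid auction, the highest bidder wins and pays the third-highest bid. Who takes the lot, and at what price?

Third-price sealed-bid auction: the highest bidder wins and pays the third-highest bid.
Bids ranked: 89,930,000 (Cobalt) > 54,450,000 (Meridian) > 44,850,000 (Zephyr) > 41,630,000 (Orion) > 15,720,000 (Dune) > 9,620,000 (Stratus) > …
Cobalt wins; payment is bid #3 in the ranking = $44,850,000.

Cobalt pays $44,850,000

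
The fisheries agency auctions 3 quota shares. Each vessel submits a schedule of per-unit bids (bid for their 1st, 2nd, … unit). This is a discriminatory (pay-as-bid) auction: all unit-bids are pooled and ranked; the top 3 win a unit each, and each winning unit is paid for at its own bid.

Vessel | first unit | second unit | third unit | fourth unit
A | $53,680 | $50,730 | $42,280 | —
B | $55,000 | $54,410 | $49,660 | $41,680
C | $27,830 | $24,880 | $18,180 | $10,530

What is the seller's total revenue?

All unit-bids, highest first — top 3: 55,000 (B-1), 54,410 (B-2), 53,680 (A-1)
Next rejected bid: $50,730 (not a price — pay-as-bid).
Each winning unit pays its own bid.
Revenue = 55,000 + 54,410 + 53,680 = $163,090.

Total revenue: $163,090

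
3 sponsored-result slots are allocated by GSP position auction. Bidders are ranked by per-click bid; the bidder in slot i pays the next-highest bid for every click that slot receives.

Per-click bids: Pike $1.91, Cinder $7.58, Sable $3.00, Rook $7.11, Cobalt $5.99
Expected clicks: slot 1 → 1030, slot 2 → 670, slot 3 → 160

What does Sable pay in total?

Ranked by bid: $7.58 (Cinder) > $7.11 (Rook) > $5.99 (Cobalt) > $3.00 (Sable) > …
Sable ranks below slot 3 → no slot, pays nothing.

Sable pays $0.00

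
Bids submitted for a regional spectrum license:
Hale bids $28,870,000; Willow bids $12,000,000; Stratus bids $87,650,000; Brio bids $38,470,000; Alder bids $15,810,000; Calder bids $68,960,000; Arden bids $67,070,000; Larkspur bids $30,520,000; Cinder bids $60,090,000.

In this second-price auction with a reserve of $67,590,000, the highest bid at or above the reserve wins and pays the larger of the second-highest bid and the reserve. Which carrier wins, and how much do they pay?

Sorting bids: 87,650,000 (Stratus) > 68,960,000 (Calder) > 67,070,000 (Arden) > 60,090,000 (Cinder) > 38,470,000 (Brio) > 30,520,000 (Larkspur) > …
Stratus has the top bid at or above the reserve ($87,650,000).
Second-highest bid $68,960,000 exceeds the reserve $67,590,000 → payment $68,960,000.

Stratus pays $68,960,000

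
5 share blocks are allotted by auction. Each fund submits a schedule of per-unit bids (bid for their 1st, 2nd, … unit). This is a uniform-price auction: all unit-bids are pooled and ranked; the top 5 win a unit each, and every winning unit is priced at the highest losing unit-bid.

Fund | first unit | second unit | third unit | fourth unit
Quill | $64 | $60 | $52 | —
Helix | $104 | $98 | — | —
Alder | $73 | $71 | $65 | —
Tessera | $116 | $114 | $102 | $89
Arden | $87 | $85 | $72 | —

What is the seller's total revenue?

Total revenue: $445

All unit-bids, highest first — top 5: 116 (Tessera-1), 114 (Tessera-2), 104 (Helix-1), 102 (Tessera-3), 98 (Helix-2)
The (k+1)-th unit-bid is $89.
Allocation: Helix 2, Tessera 3. Every unit priced at $89.
Revenue = 5 × 89 = $445.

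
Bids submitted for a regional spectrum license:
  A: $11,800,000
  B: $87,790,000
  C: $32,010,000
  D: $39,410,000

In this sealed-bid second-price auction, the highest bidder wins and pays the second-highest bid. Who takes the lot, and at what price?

Bids ranked: 87,790,000 (B) > 39,410,000 (D) > 32,010,000 (C) > 11,800,000 (A)
B wins with the highest bid; price is set by the runner-up at $39,410,000.

B pays $39,410,000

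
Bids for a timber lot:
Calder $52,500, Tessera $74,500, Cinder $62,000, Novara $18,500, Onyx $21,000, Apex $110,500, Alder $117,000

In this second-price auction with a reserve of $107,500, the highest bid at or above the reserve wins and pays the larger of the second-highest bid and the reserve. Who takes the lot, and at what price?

Rule: the highest bid at or above the reserve wins and pays the larger of the second-highest bid and the reserve.
Bids in order: 117,000 (Alder) > 110,500 (Apex) > 74,500 (Tessera) > 62,000 (Cinder) > 52,500 (Calder) > 21,000 (Onyx) > …
Alder has the top bid at or above the reserve ($117,000).
Second-highest bid $110,500 exceeds the reserve $107,500 → payment $110,500.

Alder pays $110,500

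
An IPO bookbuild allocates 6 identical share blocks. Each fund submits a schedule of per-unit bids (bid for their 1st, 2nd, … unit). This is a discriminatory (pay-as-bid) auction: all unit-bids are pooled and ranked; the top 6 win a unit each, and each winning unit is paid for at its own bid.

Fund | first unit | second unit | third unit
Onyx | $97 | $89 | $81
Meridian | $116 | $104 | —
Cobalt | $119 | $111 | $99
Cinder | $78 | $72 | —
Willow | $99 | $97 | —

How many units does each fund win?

Pooled unit-bids ranked (top 6): 119 (Cobalt-1), 116 (Meridian-1), 111 (Cobalt-2), 104 (Meridian-2), 99 (Cobalt-3), 99 (Willow-1)
Next rejected bid: $97 (not a price — pay-as-bid).
Allocation: Cobalt 3, Meridian 2, Willow 1.

Cobalt 3, Meridian 2, Willow 1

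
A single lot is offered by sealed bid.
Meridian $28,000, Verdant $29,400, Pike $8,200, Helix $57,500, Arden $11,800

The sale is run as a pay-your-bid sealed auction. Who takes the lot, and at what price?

Bids ranked: 57,500 (Helix) > 29,400 (Verdant) > 28,000 (Meridian) > 11,800 (Arden) > 8,200 (Pike)
Helix is highest → pays own bid, $57,500.

Helix pays $57,500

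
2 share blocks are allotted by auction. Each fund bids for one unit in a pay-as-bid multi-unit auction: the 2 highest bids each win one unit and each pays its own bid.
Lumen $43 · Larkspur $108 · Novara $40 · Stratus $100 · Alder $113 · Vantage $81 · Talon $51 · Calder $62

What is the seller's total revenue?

Total revenue: $221

Sorting: 113 (Alder), 108 (Larkspur), 100 (Stratus), 81 (Vantage), …
Winners (2 units): Alder, Larkspur.
Total revenue = 113 + 108 = $221.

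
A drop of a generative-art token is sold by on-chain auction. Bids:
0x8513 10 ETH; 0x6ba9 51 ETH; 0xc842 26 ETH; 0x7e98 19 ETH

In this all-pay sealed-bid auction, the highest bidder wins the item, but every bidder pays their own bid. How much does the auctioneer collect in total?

Total revenue: 106 ETH

Bids ranked: 51 (0x6ba9) > 26 (0xc842) > 19 (0x7e98) > 10 (0x8513)
Every bidder forfeits their bid regardless of winning.
Revenue = 10 + 51 + 26 + 19 = 106 ETH.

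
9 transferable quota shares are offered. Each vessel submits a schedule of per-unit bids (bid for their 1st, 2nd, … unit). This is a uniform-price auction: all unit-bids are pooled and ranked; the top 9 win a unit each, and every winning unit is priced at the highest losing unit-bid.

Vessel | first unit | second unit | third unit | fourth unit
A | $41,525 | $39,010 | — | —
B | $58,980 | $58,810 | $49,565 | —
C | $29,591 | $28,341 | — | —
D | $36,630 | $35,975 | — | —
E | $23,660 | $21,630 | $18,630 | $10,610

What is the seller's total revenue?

Total revenue: $212,940

All unit-bids, highest first — top 9: 58,980 (B-1), 58,810 (B-2), 49,565 (B-3), 41,525 (A-1), 39,010 (A-2), 36,630 (D-1), 35,975 (D-2), 29,591 (C-1), 28,341 (C-2)
First bid not allocated: $23,660.
Allocation: A 2, B 3, C 2, D 2. Every unit priced at $23,660.
Revenue = 9 × 23,660 = $212,940.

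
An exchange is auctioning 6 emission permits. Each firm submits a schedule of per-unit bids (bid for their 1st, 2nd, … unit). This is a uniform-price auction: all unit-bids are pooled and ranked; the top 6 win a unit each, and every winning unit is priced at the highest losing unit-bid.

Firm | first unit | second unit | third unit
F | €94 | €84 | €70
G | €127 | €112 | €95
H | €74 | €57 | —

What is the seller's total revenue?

Total revenue: €420

Pooled unit-bids ranked (top 6): 127 (G-1), 112 (G-2), 95 (G-3), 94 (F-1), 84 (F-2), 74 (H-1)
First bid not allocated: €70.
Allocation: F 2, G 3, H 1. Every unit priced at €70.
Revenue = 6 × 70 = €420.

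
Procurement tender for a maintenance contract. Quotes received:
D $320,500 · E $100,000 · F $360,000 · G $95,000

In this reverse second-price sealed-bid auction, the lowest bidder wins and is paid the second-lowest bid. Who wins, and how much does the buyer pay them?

Bids in order: 95,000 (G) < 100,000 (E) < 320,500 (D) < 360,000 (F)
G is lowest; is paid the second-lowest bid, $100,000.

G is paid $100,000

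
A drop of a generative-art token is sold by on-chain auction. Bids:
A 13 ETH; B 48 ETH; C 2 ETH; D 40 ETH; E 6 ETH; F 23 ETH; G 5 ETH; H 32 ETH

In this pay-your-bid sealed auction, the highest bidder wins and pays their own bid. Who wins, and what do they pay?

Rule: the highest bidder wins and pays their own bid.
Bids ranked: 48 (B) > 40 (D) > 32 (H) > 23 (F) > 13 (A) > 6 (E) > …
B has the highest bid and pays exactly that: 48 ETH.

B pays 48 ETH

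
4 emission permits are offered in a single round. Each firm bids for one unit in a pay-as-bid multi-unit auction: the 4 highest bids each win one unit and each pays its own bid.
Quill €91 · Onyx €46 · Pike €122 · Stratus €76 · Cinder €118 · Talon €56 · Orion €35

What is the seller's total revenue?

Ordering the bids: 122 (Pike), 118 (Cinder), 91 (Quill), 76 (Stratus), 56 (Talon), 46 (Onyx), …
Top 4: Pike, Cinder, Quill, Stratus.
Total revenue = 122 + 118 + 91 + 76 = €407.

Total revenue: €407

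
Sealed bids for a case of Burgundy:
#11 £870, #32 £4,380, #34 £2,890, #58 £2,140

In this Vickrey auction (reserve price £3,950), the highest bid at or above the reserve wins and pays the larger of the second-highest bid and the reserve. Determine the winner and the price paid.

#32 pays £3,950

Rule: the highest bid at or above the reserve wins and pays the larger of the second-highest bid and the reserve.
Bids ranked: 4,380 (#32) > 2,890 (#34) > 2,140 (#58) > 870 (#11)
#32 has the top bid at or above the reserve (£4,380).
Second-highest bid £2,890 is below the reserve £3,950, so the reserve binds → payment £3,950.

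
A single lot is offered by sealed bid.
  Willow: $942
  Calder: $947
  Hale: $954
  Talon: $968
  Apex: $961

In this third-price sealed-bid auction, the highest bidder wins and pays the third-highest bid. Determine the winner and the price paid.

Rule: the highest bidder wins and pays the third-highest bid.
Bids ranked: 968 (Talon) > 961 (Apex) > 954 (Hale) > 947 (Calder) > 942 (Willow)
Talon is highest; pays the third-highest bid, $954.

Talon pays $954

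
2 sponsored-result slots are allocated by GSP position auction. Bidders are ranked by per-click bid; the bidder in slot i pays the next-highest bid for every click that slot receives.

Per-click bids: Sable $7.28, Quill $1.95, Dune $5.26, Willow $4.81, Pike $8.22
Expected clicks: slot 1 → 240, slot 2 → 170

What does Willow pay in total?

Willow pays $0.00

Sorting advertisers: $8.22 (Pike) > $7.28 (Sable) > $5.26 (Dune) > …
Willow ranks below slot 2 → no slot, pays nothing.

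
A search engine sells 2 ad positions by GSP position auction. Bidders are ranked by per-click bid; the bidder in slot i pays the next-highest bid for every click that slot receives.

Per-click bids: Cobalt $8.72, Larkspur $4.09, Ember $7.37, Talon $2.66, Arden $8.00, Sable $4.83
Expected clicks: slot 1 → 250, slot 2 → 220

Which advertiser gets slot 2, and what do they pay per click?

Ranked by bid: $8.72 (Cobalt) > $8.00 (Arden) > $7.37 (Ember) > …
Slot 2 goes to the second-ranked bidder, Arden, who pays the next bid down: $7.37/click.

Arden; $7.37 per click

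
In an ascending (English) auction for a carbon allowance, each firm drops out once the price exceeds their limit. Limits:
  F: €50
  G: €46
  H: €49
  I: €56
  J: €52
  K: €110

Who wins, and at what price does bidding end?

Ascending (English) auction: the price rises until one bidder remains; the winner pays the price at which the last rival dropped out.
Limits in order: 110 (K) > 56 (I) > 52 (J) > 50 (F) > 49 (H) > 46 (G)
I is the last rival to drop out, at €56; K remains and wins at that price.

K wins at €56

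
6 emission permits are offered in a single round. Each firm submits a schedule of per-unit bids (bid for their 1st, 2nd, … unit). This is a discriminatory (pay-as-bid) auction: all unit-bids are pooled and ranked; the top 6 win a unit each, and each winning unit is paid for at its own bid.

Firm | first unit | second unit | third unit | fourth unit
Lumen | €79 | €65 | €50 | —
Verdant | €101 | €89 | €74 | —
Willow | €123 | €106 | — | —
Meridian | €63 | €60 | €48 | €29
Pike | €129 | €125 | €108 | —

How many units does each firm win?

All unit-bids, highest first — top 6: 129 (Pike-1), 125 (Pike-2), 123 (Willow-1), 108 (Pike-3), 106 (Willow-2), 101 (Verdant-1)
Next rejected bid: €89 (not a price — pay-as-bid).
Allocation: Pike 3, Verdant 1, Willow 2.

Pike 3, Verdant 1, Willow 2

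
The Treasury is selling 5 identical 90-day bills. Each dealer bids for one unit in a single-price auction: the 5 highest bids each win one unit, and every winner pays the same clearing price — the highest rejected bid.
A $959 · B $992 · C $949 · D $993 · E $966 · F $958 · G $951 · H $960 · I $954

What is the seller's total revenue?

Ordering the bids: 993 (D), 992 (B), 966 (E), 960 (H), 959 (A), 958 (F), 954 (I), …
The 5 highest are D, B, E, H, A.
Highest unsuccessful bid: $958 → clearing price.
Total revenue = 5 × $958 = $4,790.

Total revenue: $4,790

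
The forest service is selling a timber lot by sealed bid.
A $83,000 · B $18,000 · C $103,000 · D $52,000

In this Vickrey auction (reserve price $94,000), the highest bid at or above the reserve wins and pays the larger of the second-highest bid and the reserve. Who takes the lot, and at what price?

Bids ranked: 103,000 (C) > 83,000 (A) > 52,000 (D) > 18,000 (B)
Highest eligible bid: C at $103,000.
Second-highest bid $83,000 is below the reserve $94,000, so the reserve binds → payment $94,000.

C pays $94,000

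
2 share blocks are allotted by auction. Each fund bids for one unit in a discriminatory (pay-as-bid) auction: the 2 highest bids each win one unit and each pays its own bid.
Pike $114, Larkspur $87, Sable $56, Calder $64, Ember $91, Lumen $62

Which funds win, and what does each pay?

Sorting: 114 (Pike), 91 (Ember), 87 (Larkspur), 64 (Calder), …
Winners (2 units): Pike, Ember.
Each winner pays its own bid: Pike $114, Ember $91.

Pike $114, Ember $91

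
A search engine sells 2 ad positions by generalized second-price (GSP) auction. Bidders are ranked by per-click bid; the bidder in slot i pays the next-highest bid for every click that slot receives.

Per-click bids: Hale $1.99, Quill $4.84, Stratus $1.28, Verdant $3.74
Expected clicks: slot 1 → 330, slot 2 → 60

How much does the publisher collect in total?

Sorting advertisers: $4.84 (Quill) > $3.74 (Verdant) > $1.99 (Hale) > …
Slot 1: Quill pays $3.74 × 330 = $1234.20
Slot 2: Verdant pays $1.99 × 60 = $119.40
Total = $1353.60

Total revenue: $1353.60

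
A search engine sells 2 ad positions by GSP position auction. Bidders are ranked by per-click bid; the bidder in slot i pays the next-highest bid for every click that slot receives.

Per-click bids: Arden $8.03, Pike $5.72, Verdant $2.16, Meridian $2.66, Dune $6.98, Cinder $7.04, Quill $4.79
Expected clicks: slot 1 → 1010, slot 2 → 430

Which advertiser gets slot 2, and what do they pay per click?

Per-click bids in order: $8.03 (Arden) > $7.04 (Cinder) > $6.98 (Dune) > …
Slot 2 goes to the second-ranked bidder, Cinder, who pays the next bid down: $6.98/click.

Cinder; $6.98 per click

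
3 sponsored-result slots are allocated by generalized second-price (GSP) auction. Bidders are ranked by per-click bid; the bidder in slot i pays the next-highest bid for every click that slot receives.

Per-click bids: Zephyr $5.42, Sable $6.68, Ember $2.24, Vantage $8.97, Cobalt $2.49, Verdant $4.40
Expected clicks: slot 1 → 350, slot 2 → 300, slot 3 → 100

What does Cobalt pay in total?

Cobalt pays $0.00

Sorting advertisers: $8.97 (Vantage) > $6.68 (Sable) > $5.42 (Zephyr) > $4.40 (Verdant) > …
Cobalt ranks below slot 3 → no slot, pays nothing.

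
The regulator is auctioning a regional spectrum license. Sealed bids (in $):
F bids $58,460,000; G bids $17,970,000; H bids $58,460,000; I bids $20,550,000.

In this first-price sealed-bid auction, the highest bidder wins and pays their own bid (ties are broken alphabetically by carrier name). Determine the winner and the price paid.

Bids ranked: 58,460,000 (F) > 58,460,000 (H) > 20,550,000 (I) > 17,970,000 (G)
F and H tie at $58,460,000; tie-break gives it to F.
F has the highest bid and pays exactly that: $58,460,000.

F pays $58,460,000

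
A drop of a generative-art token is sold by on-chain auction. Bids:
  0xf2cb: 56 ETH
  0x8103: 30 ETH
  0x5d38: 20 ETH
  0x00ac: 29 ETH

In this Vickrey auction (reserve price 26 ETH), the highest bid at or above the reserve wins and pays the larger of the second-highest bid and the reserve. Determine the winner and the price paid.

0xf2cb pays 30 ETH

Bids ranked: 56 (0xf2cb) > 30 (0x8103) > 29 (0x00ac) > 20 (0x5d38)
0xf2cb has the top bid at or above the reserve (56 ETH).
Second-highest bid 30 ETH exceeds the reserve 26 ETH → payment 30 ETH.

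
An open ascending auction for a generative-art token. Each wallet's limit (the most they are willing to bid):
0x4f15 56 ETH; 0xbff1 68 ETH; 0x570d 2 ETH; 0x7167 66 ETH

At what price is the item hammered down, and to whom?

Open ascending-bid auction: the price rises until one bidder remains; the winner pays the price at which the last rival dropped out.
Sorting limits: 68 (0xbff1) > 66 (0x7167) > 56 (0x4f15) > 2 (0x570d)
Bidding ends when 0x7167 exits at 66 ETH; 0xbff1 takes it.

0xbff1 wins at 66 ETH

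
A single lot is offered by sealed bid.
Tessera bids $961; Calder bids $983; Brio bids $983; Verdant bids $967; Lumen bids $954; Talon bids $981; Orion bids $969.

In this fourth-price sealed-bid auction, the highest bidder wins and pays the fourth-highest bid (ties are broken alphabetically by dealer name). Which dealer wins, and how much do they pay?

Brio pays $969

Sorting bids: 983 (Brio) > 983 (Calder) > 981 (Talon) > 969 (Orion) > 967 (Verdant) > 961 (Tessera) > …
Brio and Calder tie at $983; tie-break gives it to Brio.
Brio wins; payment is bid #4 in the ranking = $969.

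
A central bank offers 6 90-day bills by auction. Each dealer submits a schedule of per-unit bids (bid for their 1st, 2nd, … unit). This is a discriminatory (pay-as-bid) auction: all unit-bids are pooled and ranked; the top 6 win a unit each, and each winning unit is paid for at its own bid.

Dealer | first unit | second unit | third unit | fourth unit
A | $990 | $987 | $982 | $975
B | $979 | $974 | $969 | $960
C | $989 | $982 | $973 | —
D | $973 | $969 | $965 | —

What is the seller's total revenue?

Total revenue: $5,909

All unit-bids, highest first — top 6: 990 (A-1), 989 (C-1), 987 (A-2), 982 (A-3), 982 (C-2), 979 (B-1)
Next rejected bid: $975 (not a price — pay-as-bid).
Each winning unit pays its own bid.
Revenue = 990 + 989 + 987 + 982 + 982 + 979 = $5,909.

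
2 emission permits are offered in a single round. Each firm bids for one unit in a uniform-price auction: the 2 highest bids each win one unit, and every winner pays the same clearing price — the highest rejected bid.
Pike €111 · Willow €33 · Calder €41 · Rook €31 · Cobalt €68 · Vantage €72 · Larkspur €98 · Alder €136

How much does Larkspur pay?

Larkspur pays €0

Ordering the bids: 136 (Alder), 111 (Pike), 98 (Larkspur), 72 (Vantage), …
Top 2: Alder, Pike.
Clearing price = highest rejected bid = €98.
Larkspur does not win → pays €0.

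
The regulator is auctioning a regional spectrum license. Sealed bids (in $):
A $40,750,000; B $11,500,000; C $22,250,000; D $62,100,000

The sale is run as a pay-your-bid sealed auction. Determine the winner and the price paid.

D pays $62,100,000

Pay-your-bid sealed auction: the highest bidder wins and pays their own bid.
Bids in order: 62,100,000 (D) > 40,750,000 (A) > 22,250,000 (C) > 11,500,000 (B)
D has the highest bid and pays exactly that: $62,100,000.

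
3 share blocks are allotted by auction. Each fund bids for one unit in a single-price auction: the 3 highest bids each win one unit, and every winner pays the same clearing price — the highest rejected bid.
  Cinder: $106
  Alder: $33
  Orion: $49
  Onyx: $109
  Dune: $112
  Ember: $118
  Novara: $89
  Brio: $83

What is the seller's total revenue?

Total revenue: $318

Sorting: 118 (Ember), 112 (Dune), 109 (Onyx), 106 (Cinder), 89 (Novara), …
The 3 highest are Ember, Dune, Onyx.
Highest unsuccessful bid: $106 → clearing price.
Total revenue = 3 × $106 = $318.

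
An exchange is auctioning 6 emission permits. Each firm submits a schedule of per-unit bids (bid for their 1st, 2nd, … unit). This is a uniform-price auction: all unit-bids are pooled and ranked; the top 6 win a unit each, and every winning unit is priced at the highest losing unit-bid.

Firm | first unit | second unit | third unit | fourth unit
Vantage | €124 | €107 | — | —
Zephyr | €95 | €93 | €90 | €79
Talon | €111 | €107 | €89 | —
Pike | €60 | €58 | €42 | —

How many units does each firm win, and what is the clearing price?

Talon 2, Vantage 2, Zephyr 2; clearing price €90

Merging the schedules and taking the best 6: 124 (Vantage-1), 111 (Talon-1), 107 (Vantage-2), 107 (Talon-2), 95 (Zephyr-1), 93 (Zephyr-2)
The (k+1)-th unit-bid is €90.
Allocation: Talon 2, Vantage 2, Zephyr 2.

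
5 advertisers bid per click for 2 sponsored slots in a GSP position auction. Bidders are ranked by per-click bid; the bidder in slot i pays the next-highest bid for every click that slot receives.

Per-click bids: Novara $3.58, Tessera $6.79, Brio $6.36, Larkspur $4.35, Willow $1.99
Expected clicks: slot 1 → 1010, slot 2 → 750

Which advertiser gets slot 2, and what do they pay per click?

Per-click bids in order: $6.79 (Tessera) > $6.36 (Brio) > $4.35 (Larkspur) > …
Slot 2 goes to the second-ranked bidder, Brio, who pays the next bid down: $4.35/click.

Brio; $4.35 per click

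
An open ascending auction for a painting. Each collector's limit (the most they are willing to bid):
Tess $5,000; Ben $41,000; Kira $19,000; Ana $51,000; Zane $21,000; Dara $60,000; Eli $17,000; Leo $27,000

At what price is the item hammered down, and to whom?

Rule: the price rises until one bidder remains; the winner pays the price at which the last rival dropped out.
Limits ranked: 60,000 (Dara) > 51,000 (Ana) > 41,000 (Ben) > 27,000 (Leo) > 21,000 (Zane) > 19,000 (Kira) > …
Once the price passes $51,000, only Dara is left; the hammer falls at Ana's limit of $51,000.

Dara wins at $51,000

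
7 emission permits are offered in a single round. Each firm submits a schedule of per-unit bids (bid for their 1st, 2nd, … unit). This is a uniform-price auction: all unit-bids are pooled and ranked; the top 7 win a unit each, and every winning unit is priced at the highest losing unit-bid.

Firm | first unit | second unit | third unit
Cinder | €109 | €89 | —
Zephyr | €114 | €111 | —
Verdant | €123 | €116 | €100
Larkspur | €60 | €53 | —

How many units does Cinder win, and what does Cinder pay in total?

Pooled unit-bids ranked (top 7): 123 (Verdant-1), 116 (Verdant-2), 114 (Zephyr-1), 111 (Zephyr-2), 109 (Cinder-1), 100 (Verdant-3), 89 (Cinder-2)
First bid not allocated: €60.
Cinder wins 2 unit(s) at €60 each.

Cinder: 2 units, pays €120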